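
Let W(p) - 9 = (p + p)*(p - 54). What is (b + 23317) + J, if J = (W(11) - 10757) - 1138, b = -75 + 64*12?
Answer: 11178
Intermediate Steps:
W(p) = 9 + 2*p*(-54 + p) (W(p) = 9 + (p + p)*(p - 54) = 9 + (2*p)*(-54 + p) = 9 + 2*p*(-54 + p))
b = 693 (b = -75 + 768 = 693)
J = -12832 (J = ((9 - 108*11 + 2*11²) - 10757) - 1138 = ((9 - 1188 + 2*121) - 10757) - 1138 = ((9 - 1188 + 242) - 10757) - 1138 = (-937 - 10757) - 1138 = -11694 - 1138 = -12832)
(b + 23317) + J = (693 + 23317) - 12832 = 24010 - 12832 = 11178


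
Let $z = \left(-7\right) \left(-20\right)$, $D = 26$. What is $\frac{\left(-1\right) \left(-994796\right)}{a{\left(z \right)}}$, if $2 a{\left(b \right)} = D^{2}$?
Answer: $\frac{497398}{169} \approx 2943.2$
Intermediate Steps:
$z = 140$
$a{\left(b \right)} = 338$ ($a{\left(b \right)} = \frac{26^{2}}{2} = \frac{1}{2} \cdot 676 = 338$)
$\frac{\left(-1\right) \left(-994796\right)}{a{\left(z \right)}} = \frac{\left(-1\right) \left(-994796\right)}{338} = 994796 \cdot \frac{1}{338} = \frac{497398}{169}$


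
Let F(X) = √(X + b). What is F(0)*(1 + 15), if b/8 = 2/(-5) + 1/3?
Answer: 32*I*√30/15 ≈ 11.685*I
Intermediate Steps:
b = -8/15 (b = 8*(2/(-5) + 1/3) = 8*(2*(-⅕) + 1*(⅓)) = 8*(-⅖ + ⅓) = 8*(-1/15) = -8/15 ≈ -0.53333)
F(X) = √(-8/15 + X) (F(X) = √(X - 8/15) = √(-8/15 + X))
F(0)*(1 + 15) = (√(-120 + 225*0)/15)*(1 + 15) = (√(-120 + 0)/15)*16 = (√(-120)/15)*16 = ((2*I*√30)/15)*16 = (2*I*√30/15)*16 = 32*I*√30/15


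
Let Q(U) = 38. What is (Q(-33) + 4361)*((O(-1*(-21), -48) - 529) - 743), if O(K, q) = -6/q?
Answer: -44759825/8 ≈ -5.5950e+6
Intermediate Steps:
(Q(-33) + 4361)*((O(-1*(-21), -48) - 529) - 743) = (38 + 4361)*((-6/(-48) - 529) - 743) = 4399*((-6*(-1/48) - 529) - 743) = 4399*((⅛ - 529) - 743) = 4399*(-4231/8 - 743) = 4399*(-10175/8) = -44759825/8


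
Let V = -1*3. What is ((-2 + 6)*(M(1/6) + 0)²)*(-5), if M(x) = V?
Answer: -180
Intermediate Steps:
V = -3
M(x) = -3
((-2 + 6)*(M(1/6) + 0)²)*(-5) = ((-2 + 6)*(-3 + 0)²)*(-5) = (4*(-3)²)*(-5) = (4*9)*(-5) = 36*(-5) = -180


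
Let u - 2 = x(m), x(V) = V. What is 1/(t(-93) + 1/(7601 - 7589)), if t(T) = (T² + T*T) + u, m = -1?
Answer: 12/207589 ≈ 5.7807e-5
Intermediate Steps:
u = 1 (u = 2 - 1 = 1)
t(T) = 1 + 2*T² (t(T) = (T² + T*T) + 1 = (T² + T²) + 1 = 2*T² + 1 = 1 + 2*T²)
1/(t(-93) + 1/(7601 - 7589)) = 1/((1 + 2*(-93)²) + 1/(7601 - 7589)) = 1/((1 + 2*8649) + 1/12) = 1/((1 + 17298) + 1/12) = 1/(17299 + 1/12) = 1/(207589/12) = 12/207589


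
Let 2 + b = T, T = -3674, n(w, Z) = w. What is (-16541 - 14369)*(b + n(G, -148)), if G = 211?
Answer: 107103150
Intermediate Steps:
b = -3676 (b = -2 - 3674 = -3676)
(-16541 - 14369)*(b + n(G, -148)) = (-16541 - 14369)*(-3676 + 211) = -30910*(-3465) = 107103150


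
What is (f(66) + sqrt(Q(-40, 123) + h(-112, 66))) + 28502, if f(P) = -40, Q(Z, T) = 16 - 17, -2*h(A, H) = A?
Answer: 28462 + sqrt(55) ≈ 28469.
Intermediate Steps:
h(A, H) = -A/2
Q(Z, T) = -1
(f(66) + sqrt(Q(-40, 123) + h(-112, 66))) + 28502 = (-40 + sqrt(-1 - 1/2*(-112))) + 28502 = (-40 + sqrt(-1 + 56)) + 28502 = (-40 + sqrt(55)) + 28502 = 28462 + sqrt(55)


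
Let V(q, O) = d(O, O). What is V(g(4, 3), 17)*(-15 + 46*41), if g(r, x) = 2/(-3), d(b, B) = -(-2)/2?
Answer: 1871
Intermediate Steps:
d(b, B) = 1 (d(b, B) = -(-2)/2 = -1*(-1) = 1)
g(r, x) = -2/3 (g(r, x) = 2*(-1/3) = -2/3)
V(q, O) = 1
V(g(4, 3), 17)*(-15 + 46*41) = 1*(-15 + 46*41) = 1*(-15 + 1886) = 1*1871 = 1871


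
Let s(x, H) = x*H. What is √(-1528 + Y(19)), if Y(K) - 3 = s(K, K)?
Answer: 2*I*√291 ≈ 34.117*I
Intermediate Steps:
s(x, H) = H*x
Y(K) = 3 + K² (Y(K) = 3 + K*K = 3 + K²)
√(-1528 + Y(19)) = √(-1528 + (3 + 19²)) = √(-1528 + (3 + 361)) = √(-1528 + 364) = √(-1164) = 2*I*√291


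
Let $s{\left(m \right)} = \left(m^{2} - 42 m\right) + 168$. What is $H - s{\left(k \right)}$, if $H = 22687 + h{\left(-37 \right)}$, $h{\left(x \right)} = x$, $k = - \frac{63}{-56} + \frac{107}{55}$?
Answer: $\frac{4375656479}{193600} \approx 22602.0$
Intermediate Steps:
$k = \frac{1351}{440}$ ($k = \left(-63\right) \left(- \frac{1}{56}\right) + 107 \cdot \frac{1}{55} = \frac{9}{8} + \frac{107}{55} = \frac{1351}{440} \approx 3.0705$)
$s{\left(m \right)} = 168 + m^{2} - 42 m$
$H = 22650$ ($H = 22687 - 37 = 22650$)
$H - s{\left(k \right)} = 22650 - \left(168 + \left(\frac{1351}{440}\right)^{2} - \frac{28371}{220}\right) = 22650 - \left(168 + \frac{1825201}{193600} - \frac{28371}{220}\right) = 22650 - \frac{9383521}{193600} = \frac{4375656479}{193600}$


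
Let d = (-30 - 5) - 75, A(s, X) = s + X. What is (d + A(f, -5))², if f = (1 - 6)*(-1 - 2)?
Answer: 10000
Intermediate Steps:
f = 15 (f = -5*(-3) = 15)
A(s, X) = X + s
d = -110 (d = -35 - 75 = -110)
(d + A(f, -5))² = (-110 + (-5 + 15))² = (-110 + 10)² = (-100)² = 10000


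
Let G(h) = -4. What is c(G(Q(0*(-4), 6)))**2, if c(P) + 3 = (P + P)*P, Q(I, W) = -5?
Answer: 841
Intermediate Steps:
c(P) = -3 + 2*P**2 (c(P) = -3 + (P + P)*P = -3 + (2*P)*P = -3 + 2*P**2)
c(G(Q(0*(-4), 6)))**2 = (-3 + 2*(-4)**2)**2 = (-3 + 2*16)**2 = (-3 + 32)**2 = 29**2 = 841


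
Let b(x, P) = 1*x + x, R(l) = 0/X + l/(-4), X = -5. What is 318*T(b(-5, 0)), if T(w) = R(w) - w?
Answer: 3975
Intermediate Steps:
R(l) = -l/4 (R(l) = 0/(-5) + l/(-4) = 0*(-1/5) + l*(-1/4) = 0 - l/4 = -l/4)
b(x, P) = 2*x (b(x, P) = x + x = 2*x)
T(w) = -5*w/4 (T(w) = -w/4 - w = -5*w/4)
318*T(b(-5, 0)) = 318*(-5*(-5)/2) = 318*(-5/4*(-10)) = 318*(25/2) = 3975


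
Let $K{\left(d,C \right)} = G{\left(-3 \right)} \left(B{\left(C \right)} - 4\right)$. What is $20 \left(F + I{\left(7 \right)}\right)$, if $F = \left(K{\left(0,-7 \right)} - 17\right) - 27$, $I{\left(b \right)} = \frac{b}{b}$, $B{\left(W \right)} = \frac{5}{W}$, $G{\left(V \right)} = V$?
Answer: $- \frac{4040}{7} \approx -577.14$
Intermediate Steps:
$I{\left(b \right)} = 1$
$K{\left(d,C \right)} = 12 - \frac{15}{C}$ ($K{\left(d,C \right)} = - 3 \left(\frac{5}{C} - 4\right) = - 3 \left(-4 + \frac{5}{C}\right) = 12 - \frac{15}{C}$)
$F = - \frac{209}{7}$ ($F = \left(\left(12 - \frac{15}{-7}\right) - 17\right) - 27 = \left(\left(12 - - \frac{15}{7}\right) - 17\right) - 27 = \left(\left(12 + \frac{15}{7}\right) - 17\right) - 27 = \left(\frac{99}{7} - 17\right) - 27 = - \frac{20}{7} - 27 = - \frac{209}{7} \approx -29.857$)
$20 \left(F + I{\left(7 \right)}\right) = 20 \left(- \frac{209}{7} + 1\right) = 20 \left(- \frac{202}{7}\right) = - \frac{4040}{7}$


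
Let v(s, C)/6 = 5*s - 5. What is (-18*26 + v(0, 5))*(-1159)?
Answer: 577182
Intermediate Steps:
v(s, C) = -30 + 30*s (v(s, C) = 6*(5*s - 5) = 6*(-5 + 5*s) = -30 + 30*s)
(-18*26 + v(0, 5))*(-1159) = (-18*26 + (-30 + 30*0))*(-1159) = (-468 + (-30 + 0))*(-1159) = (-468 - 30)*(-1159) = -498*(-1159) = 577182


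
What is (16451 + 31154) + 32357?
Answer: 79962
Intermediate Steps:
(16451 + 31154) + 32357 = 47605 + 32357 = 79962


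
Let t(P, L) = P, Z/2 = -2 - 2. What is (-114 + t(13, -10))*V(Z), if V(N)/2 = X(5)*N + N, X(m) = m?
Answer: 9696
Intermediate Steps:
Z = -8 (Z = 2*(-2 - 2) = 2*(-4) = -8)
V(N) = 12*N (V(N) = 2*(5*N + N) = 2*(6*N) = 12*N)
(-114 + t(13, -10))*V(Z) = (-114 + 13)*(12*(-8)) = -101*(-96) = 9696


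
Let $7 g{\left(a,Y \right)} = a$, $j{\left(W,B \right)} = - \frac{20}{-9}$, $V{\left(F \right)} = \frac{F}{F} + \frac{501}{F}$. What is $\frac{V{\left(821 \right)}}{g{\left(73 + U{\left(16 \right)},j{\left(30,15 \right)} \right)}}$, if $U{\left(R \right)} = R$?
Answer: $\frac{9254}{73069} \approx 0.12665$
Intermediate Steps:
$V{\left(F \right)} = 1 + \frac{501}{F}$
$j{\left(W,B \right)} = \frac{20}{9}$ ($j{\left(W,B \right)} = \left(-20\right) \left(- \frac{1}{9}\right) = \frac{20}{9}$)
$g{\left(a,Y \right)} = \frac{a}{7}$
$\frac{V{\left(821 \right)}}{g{\left(73 + U{\left(16 \right)},j{\left(30,15 \right)} \right)}} = \frac{\frac{1}{821} \left(501 + 821\right)}{\frac{1}{7} \left(73 + 16\right)} = \frac{\frac{1}{821} \cdot 1322}{\frac{1}{7} \cdot 89} = \frac{1322}{821 \cdot \frac{89}{7}} = \frac{1322}{821} \cdot \frac{7}{89} = \frac{9254}{73069}$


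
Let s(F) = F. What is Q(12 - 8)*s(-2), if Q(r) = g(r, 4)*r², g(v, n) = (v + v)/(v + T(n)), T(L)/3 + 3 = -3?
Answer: 128/7 ≈ 18.286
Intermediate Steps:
T(L) = -18 (T(L) = -9 + 3*(-3) = -9 - 9 = -18)
g(v, n) = 2*v/(-18 + v) (g(v, n) = (v + v)/(v - 18) = (2*v)/(-18 + v) = 2*v/(-18 + v))
Q(r) = 2*r³/(-18 + r) (Q(r) = (2*r/(-18 + r))*r² = 2*r³/(-18 + r))
Q(12 - 8)*s(-2) = (2*(12 - 8)³/(-18 + (12 - 8)))*(-2) = (2*4³/(-18 + 4))*(-2) = (2*64/(-14))*(-2) = (2*64*(-1/14))*(-2) = -64/7*(-2) = 128/7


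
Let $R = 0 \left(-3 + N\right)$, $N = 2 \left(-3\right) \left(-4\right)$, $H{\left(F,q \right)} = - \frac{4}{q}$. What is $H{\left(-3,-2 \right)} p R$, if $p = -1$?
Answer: $0$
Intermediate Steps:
$N = 24$ ($N = \left(-6\right) \left(-4\right) = 24$)
$R = 0$ ($R = 0 \left(-3 + 24\right) = 0 \cdot 21 = 0$)
$H{\left(-3,-2 \right)} p R = - \frac{4}{-2} \left(-1\right) 0 = \left(-4\right) \left(- \frac{1}{2}\right) \left(-1\right) 0 = 2 \left(-1\right) 0 = \left(-2\right) 0 = 0$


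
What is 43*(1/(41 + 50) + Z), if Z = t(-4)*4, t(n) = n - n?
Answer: 43/91 ≈ 0.47253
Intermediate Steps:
t(n) = 0
Z = 0 (Z = 0*4 = 0)
43*(1/(41 + 50) + Z) = 43*(1/(41 + 50) + 0) = 43*(1/91 + 0) = 43*(1/91) = 43/91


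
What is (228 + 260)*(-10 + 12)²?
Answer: 1952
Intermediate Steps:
(228 + 260)*(-10 + 12)² = 488*2² = 488*4 = 1952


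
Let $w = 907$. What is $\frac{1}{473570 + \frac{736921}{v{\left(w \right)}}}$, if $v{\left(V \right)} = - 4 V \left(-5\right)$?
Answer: $\frac{18140}{8591296721} \approx 2.1114 \cdot 10^{-6}$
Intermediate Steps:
$v{\left(V \right)} = 20 V$
$\frac{1}{473570 + \frac{736921}{v{\left(w \right)}}} = \frac{1}{473570 + \frac{736921}{20 \cdot 907}} = \frac{1}{473570 + \frac{736921}{18140}} = \frac{1}{\frac{8591296721}{18140}} = \frac{18140}{8591296721}$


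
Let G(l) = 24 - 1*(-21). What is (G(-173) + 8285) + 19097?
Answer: 27427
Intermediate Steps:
G(l) = 45 (G(l) = 24 + 21 = 45)
(G(-173) + 8285) + 19097 = (45 + 8285) + 19097 = 8330 + 19097 = 27427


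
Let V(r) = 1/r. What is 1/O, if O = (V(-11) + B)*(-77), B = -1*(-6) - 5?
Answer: -1/70 ≈ -0.014286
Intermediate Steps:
B = 1 (B = 6 - 5 = 1)
O = -70 (O = (1/(-11) + 1)*(-77) = (-1/11 + 1)*(-77) = (10/11)*(-77) = -70)
1/O = 1/(-70) = -1/70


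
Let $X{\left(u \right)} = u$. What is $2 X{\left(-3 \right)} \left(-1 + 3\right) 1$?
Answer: $-12$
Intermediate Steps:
$2 X{\left(-3 \right)} \left(-1 + 3\right) 1 = 2 \left(-3\right) \left(-1 + 3\right) 1 = - 6 \cdot 2 \cdot 1 = \left(-6\right) 2 = -12$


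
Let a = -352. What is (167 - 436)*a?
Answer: 94688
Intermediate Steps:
(167 - 436)*a = (167 - 436)*(-352) = -269*(-352) = 94688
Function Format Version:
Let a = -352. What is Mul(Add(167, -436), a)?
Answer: 94688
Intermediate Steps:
Mul(Add(167, -436), a) = Mul(Add(167, -436), -352) = Mul(-269, -352) = 94688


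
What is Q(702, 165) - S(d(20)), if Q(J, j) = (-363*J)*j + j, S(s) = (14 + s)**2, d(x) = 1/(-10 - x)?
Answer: -37841688061/900 ≈ -4.2046e+7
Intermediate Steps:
Q(J, j) = j - 363*J*j (Q(J, j) = -363*J*j + j = j - 363*J*j)
Q(702, 165) - S(d(20)) = 165*(1 - 363*702) - (14 - 1/(10 + 20))**2 = 165*(1 - 254826) - (14 - 1/30)**2 = 165*(-254825) - (14 - 1*1/30)**2 = -42046125 - (14 - 1/30)**2 = -42046125 - (419/30)**2 = -42046125 - 1*175561/900 = -42046125 - 175561/900 = -37841688061/900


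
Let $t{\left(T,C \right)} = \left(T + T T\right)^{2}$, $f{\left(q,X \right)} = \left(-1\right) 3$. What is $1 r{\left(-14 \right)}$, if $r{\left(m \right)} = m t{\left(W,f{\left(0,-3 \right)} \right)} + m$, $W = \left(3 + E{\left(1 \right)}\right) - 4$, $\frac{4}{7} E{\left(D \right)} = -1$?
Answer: $- \frac{43295}{128} \approx -338.24$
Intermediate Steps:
$E{\left(D \right)} = - \frac{7}{4}$ ($E{\left(D \right)} = \frac{7}{4} \left(-1\right) = - \frac{7}{4}$)
$f{\left(q,X \right)} = -3$
$W = - \frac{11}{4}$ ($W = \left(3 - \frac{7}{4}\right) - 4 = \frac{5}{4} - 4 = - \frac{11}{4} \approx -2.75$)
$t{\left(T,C \right)} = \left(T + T^{2}\right)^{2}$
$r{\left(m \right)} = \frac{6185 m}{256}$ ($r{\left(m \right)} = m \left(- \frac{11}{4}\right)^{2} \left(1 - \frac{11}{4}\right)^{2} + m = m \frac{121 \left(- \frac{7}{4}\right)^{2}}{16} + m = m \frac{121}{16} \cdot \frac{49}{16} + m = m \frac{5929}{256} + m = \frac{5929 m}{256} + m = \frac{6185 m}{256}$)
$1 r{\left(-14 \right)} = 1 \cdot \frac{6185}{256} \left(-14\right) = 1 \left(- \frac{43295}{128}\right) = - \frac{43295}{128}$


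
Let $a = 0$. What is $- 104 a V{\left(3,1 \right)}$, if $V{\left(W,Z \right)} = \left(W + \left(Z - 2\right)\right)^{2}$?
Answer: $0$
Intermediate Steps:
$V{\left(W,Z \right)} = \left(-2 + W + Z\right)^{2}$ ($V{\left(W,Z \right)} = \left(W + \left(Z - 2\right)\right)^{2} = \left(W + \left(-2 + Z\right)\right)^{2} = \left(-2 + W + Z\right)^{2}$)
$- 104 a V{\left(3,1 \right)} = - 104 \cdot 0 \left(-2 + 3 + 1\right)^{2} = - 104 \cdot 0 \cdot 2^{2} = - 104 \cdot 0 \cdot 4 = \left(-104\right) 0 = 0$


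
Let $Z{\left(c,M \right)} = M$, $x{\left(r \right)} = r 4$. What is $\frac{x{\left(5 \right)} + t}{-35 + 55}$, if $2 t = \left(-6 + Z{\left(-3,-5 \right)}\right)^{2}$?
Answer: $\frac{161}{40} \approx 4.025$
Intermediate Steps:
$x{\left(r \right)} = 4 r$
$t = \frac{121}{2}$ ($t = \frac{\left(-6 - 5\right)^{2}}{2} = \frac{\left(-11\right)^{2}}{2} = \frac{1}{2} \cdot 121 = \frac{121}{2} \approx 60.5$)
$\frac{x{\left(5 \right)} + t}{-35 + 55} = \frac{4 \cdot 5 + \frac{121}{2}}{-35 + 55} = \frac{20 + \frac{121}{2}}{20} = \frac{161}{2} \cdot \frac{1}{20} = \frac{161}{40}$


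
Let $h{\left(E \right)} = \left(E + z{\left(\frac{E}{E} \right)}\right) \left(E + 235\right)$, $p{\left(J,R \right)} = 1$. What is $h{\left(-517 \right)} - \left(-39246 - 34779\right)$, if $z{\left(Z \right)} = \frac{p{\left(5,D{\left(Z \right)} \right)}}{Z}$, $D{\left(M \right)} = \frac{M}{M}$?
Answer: $219537$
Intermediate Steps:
$D{\left(M \right)} = 1$
$z{\left(Z \right)} = \frac{1}{Z}$ ($z{\left(Z \right)} = 1 \frac{1}{Z} = \frac{1}{Z}$)
$h{\left(E \right)} = \left(1 + E\right) \left(235 + E\right)$ ($h{\left(E \right)} = \left(E + \frac{1}{E \frac{1}{E}}\right) \left(E + 235\right) = \left(E + 1^{-1}\right) \left(235 + E\right) = \left(E + 1\right) \left(235 + E\right) = \left(1 + E\right) \left(235 + E\right)$)
$h{\left(-517 \right)} - \left(-39246 - 34779\right) = \left(235 + \left(-517\right)^{2} + 236 \left(-517\right)\right) - \left(-39246 - 34779\right) = \left(235 + 267289 - 122012\right) - -74025 = 145512 + 74025 = 219537$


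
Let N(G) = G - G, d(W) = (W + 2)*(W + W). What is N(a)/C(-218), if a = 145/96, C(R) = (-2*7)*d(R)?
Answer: 0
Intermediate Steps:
d(W) = 2*W*(2 + W) (d(W) = (2 + W)*(2*W) = 2*W*(2 + W))
C(R) = -28*R*(2 + R) (C(R) = (-2*7)*(2*R*(2 + R)) = -28*R*(2 + R))
a = 145/96 (a = 145*(1/96) = 145/96 ≈ 1.5104)
N(G) = 0
N(a)/C(-218) = 0/((-28*(-218)*(2 - 218))) = 0/((-28*(-218)*(-216))) = 0/(-1318464) = 0*(-1/1318464) = 0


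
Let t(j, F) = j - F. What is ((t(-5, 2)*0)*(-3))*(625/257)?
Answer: 0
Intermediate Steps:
((t(-5, 2)*0)*(-3))*(625/257) = (((-5 - 1*2)*0)*(-3))*(625/257) = (((-5 - 2)*0)*(-3))*(625*(1/257)) = (-7*0*(-3))*(625/257) = (0*(-3))*(625/257) = 0*(625/257) = 0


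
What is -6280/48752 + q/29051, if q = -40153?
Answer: -24317947/16094254 ≈ -1.5110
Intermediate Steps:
-6280/48752 + q/29051 = -6280/48752 - 40153/29051 = -6280*1/48752 - 40153*1/29051 = -785/6094 - 40153/29051 = -24317947/16094254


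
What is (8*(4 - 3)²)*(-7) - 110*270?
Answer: -29756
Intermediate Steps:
(8*(4 - 3)²)*(-7) - 110*270 = (8*1²)*(-7) - 29700 = (8*1)*(-7) - 29700 = 8*(-7) - 29700 = -56 - 29700 = -29756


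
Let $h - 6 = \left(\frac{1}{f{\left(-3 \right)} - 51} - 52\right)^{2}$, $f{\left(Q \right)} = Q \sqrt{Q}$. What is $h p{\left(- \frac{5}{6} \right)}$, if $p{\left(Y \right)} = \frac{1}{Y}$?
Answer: $\frac{- 829572 \sqrt{3} + 6980845 i}{15 \left(- 143 i + 17 \sqrt{3}\right)} \approx -3254.4 + 0.24685 i$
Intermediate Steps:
$f{\left(Q \right)} = Q^{\frac{3}{2}}$
$h = 6 + \left(-52 + \frac{1}{-51 - 3 i \sqrt{3}}\right)^{2}$ ($h = 6 + \left(\frac{1}{\left(-3\right)^{\frac{3}{2}} - 51} - 52\right)^{2} = 6 + \left(\frac{1}{- 3 i \sqrt{3} - 51} - 52\right)^{2} = 6 + \left(\frac{1}{-51 - 3 i \sqrt{3}} - 52\right)^{2} = 6 + \left(-52 + \frac{1}{-51 - 3 i \sqrt{3}}\right)^{2} \approx 2712.0 - 0.20571 i$)
$h p{\left(- \frac{5}{6} \right)} = \frac{\frac{1}{18} \frac{1}{- 143 i + 17 \sqrt{3}} \left(- 6980845 i + 829572 \sqrt{3}\right)}{\left(-5\right) \frac{1}{6}} = \frac{\frac{1}{18} \frac{1}{- 143 i + 17 \sqrt{3}} \left(- 6980845 i + 829572 \sqrt{3}\right)}{- \frac{5}{6}} = \frac{- 6980845 i + 829572 \sqrt{3}}{18 \left(- 143 i + 17 \sqrt{3}\right)} \left(- \frac{6}{5}\right) = - \frac{- 6980845 i + 829572 \sqrt{3}}{15 \left(- 143 i + 17 \sqrt{3}\right)}$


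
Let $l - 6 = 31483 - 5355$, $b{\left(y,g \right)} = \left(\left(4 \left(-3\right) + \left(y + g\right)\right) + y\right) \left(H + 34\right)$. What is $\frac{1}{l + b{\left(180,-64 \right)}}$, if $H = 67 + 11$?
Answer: $\frac{1}{57942} \approx 1.7259 \cdot 10^{-5}$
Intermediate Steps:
$H = 78$
$b{\left(y,g \right)} = -1344 + 112 g + 224 y$ ($b{\left(y,g \right)} = \left(\left(4 \left(-3\right) + \left(y + g\right)\right) + y\right) \left(78 + 34\right) = \left(\left(-12 + \left(g + y\right)\right) + y\right) 112 = \left(\left(-12 + g + y\right) + y\right) 112 = \left(-12 + g + 2 y\right) 112 = -1344 + 112 g + 224 y$)
$l = 26134$ ($l = 6 + \left(31483 - 5355\right) = 6 + 26128 = 26134$)
$\frac{1}{l + b{\left(180,-64 \right)}} = \frac{1}{26134 + \left(-1344 + 112 \left(-64\right) + 224 \cdot 180\right)} = \frac{1}{26134 - -31808} = \frac{1}{26134 + 31808} = \frac{1}{57942}$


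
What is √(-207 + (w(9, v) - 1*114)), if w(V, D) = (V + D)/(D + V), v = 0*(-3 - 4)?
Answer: 8*I*√5 ≈ 17.889*I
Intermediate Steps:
v = 0 (v = 0*(-7) = 0)
w(V, D) = 1 (w(V, D) = (D + V)/(D + V) = 1)
√(-207 + (w(9, v) - 1*114)) = √(-207 + (1 - 1*114)) = √(-207 + (1 - 114)) = √(-207 - 113) = √(-320) = 8*I*√5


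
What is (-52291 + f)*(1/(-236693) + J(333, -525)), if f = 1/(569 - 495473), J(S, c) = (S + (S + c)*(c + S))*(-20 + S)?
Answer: -8914471291854394150585/14642539059 ≈ -6.0881e+11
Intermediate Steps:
J(S, c) = (-20 + S)*(S + (S + c)²) (J(S, c) = (S + (S + c)*(S + c))*(-20 + S) = (S + (S + c)²)*(-20 + S) = (-20 + S)*(S + (S + c)²))
f = -1/494904 (f = 1/(-494904) = -1/494904 ≈ -2.0206e-6)
(-52291 + f)*(1/(-236693) + J(333, -525)) = (-52291 - 1/494904)*(1/(-236693) + (333² - 20*333 - 20*(333 - 525)² + 333*(333 - 525)²)) = -25879025065*(-1/236693 + (110889 - 6660 - 20*(-192)² + 333*(-192)²))/494904 = -25879025065*(-1/236693 + (110889 - 6660 - 20*36864 + 333*36864))/494904 = -25879025065*(-1/236693 + (110889 - 6660 - 737280 + 12275712))/494904 = -25879025065*(-1/236693 + 11642661)/494904 = -25879025065/494904*2755736360072/236693 = -8914471291854394150585/14642539059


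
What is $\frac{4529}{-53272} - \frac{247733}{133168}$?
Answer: $- \frac{1725043781}{886765712} \approx -1.9453$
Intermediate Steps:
$\frac{4529}{-53272} - \frac{247733}{133168} = 4529 \left(- \frac{1}{53272}\right) - \frac{247733}{133168} = - \frac{4529}{53272} - \frac{247733}{133168} = - \frac{1725043781}{886765712}$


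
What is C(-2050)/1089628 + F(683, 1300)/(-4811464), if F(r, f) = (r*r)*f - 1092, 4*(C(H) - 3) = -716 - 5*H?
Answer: -165194161621747/1310676473848 ≈ -126.04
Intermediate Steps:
C(H) = -176 - 5*H/4 (C(H) = 3 + (-716 - 5*H)/4 = 3 + (-179 - 5*H/4) = -176 - 5*H/4)
F(r, f) = -1092 + f*r**2 (F(r, f) = r**2*f - 1092 = f*r**2 - 1092 = -1092 + f*r**2)
C(-2050)/1089628 + F(683, 1300)/(-4811464) = (-176 - 5/4*(-2050))/1089628 + (-1092 + 1300*683**2)/(-4811464) = (-176 + 5125/2)*(1/1089628) + (-1092 + 1300*466489)*(-1/4811464) = (4773/2)*(1/1089628) + (-1092 + 606435700)*(-1/4811464) = 4773/2179256 + 606434608*(-1/4811464) = 4773/2179256 - 75804326/601433 = -165194161621747/1310676473848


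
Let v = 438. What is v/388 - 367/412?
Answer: 9515/39964 ≈ 0.23809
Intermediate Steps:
v/388 - 367/412 = 438/388 - 367/412 = 438*(1/388) - 367*1/412 = 219/194 - 367/412 = 9515/39964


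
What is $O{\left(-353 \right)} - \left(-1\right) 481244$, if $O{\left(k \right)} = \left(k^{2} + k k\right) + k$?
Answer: $730109$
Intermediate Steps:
$O{\left(k \right)} = k + 2 k^{2}$ ($O{\left(k \right)} = \left(k^{2} + k^{2}\right) + k = 2 k^{2} + k = k + 2 k^{2}$)
$O{\left(-353 \right)} - \left(-1\right) 481244 = - 353 \left(1 + 2 \left(-353\right)\right) - \left(-1\right) 481244 = - 353 \left(1 - 706\right) - -481244 = \left(-353\right) \left(-705\right) + 481244 = 248865 + 481244 = 730109$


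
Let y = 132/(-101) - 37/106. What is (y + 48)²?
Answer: 246173753281/114618436 ≈ 2147.8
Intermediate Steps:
y = -17729/10706 (y = 132*(-1/101) - 37*1/106 = -132/101 - 37/106 = -17729/10706 ≈ -1.6560)
(y + 48)² = (-17729/10706 + 48)² = (496159/10706)² = 246173753281/114618436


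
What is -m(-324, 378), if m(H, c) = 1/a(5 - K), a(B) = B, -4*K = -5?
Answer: -4/15 ≈ -0.26667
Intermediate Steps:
K = 5/4 (K = -¼*(-5) = 5/4 ≈ 1.2500)
m(H, c) = 4/15 (m(H, c) = 1/(5 - 1*5/4) = 1/(5 - 5/4) = 1/(15/4) = 4/15)
-m(-324, 378) = -1*4/15 = -4/15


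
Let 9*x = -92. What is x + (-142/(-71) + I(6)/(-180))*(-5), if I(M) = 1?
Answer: -727/36 ≈ -20.194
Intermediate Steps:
x = -92/9 (x = (⅑)*(-92) = -92/9 ≈ -10.222)
x + (-142/(-71) + I(6)/(-180))*(-5) = -92/9 + (-142/(-71) + 1/(-180))*(-5) = -92/9 + (-142*(-1/71) + 1*(-1/180))*(-5) = -92/9 + (2 - 1/180)*(-5) = -92/9 + (359/180)*(-5) = -92/9 - 359/36 = -727/36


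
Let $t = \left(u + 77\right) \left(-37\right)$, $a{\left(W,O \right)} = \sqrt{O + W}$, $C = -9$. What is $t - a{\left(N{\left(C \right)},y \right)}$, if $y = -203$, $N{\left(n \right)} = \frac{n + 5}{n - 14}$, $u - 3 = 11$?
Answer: $-3367 - \frac{i \sqrt{107295}}{23} \approx -3367.0 - 14.242 i$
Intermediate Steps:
$u = 14$ ($u = 3 + 11 = 14$)
$N{\left(n \right)} = \frac{5 + n}{-14 + n}$
$t = -3367$ ($t = \left(14 + 77\right) \left(-37\right) = 91 \left(-37\right) = -3367$)
$t - a{\left(N{\left(C \right)},y \right)} = -3367 - \sqrt{-203 + \frac{5 - 9}{-14 - 9}} = -3367 - \sqrt{-203 + \frac{1}{-23} \left(-4\right)} = -3367 - \sqrt{-203 - - \frac{4}{23}} = -3367 - \sqrt{-203 + \frac{4}{23}} = -3367 - \sqrt{- \frac{4665}{23}} = -3367 - \frac{i \sqrt{107295}}{23}$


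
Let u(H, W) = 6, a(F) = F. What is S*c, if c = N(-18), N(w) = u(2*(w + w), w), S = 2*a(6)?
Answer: 72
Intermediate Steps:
S = 12 (S = 2*6 = 12)
N(w) = 6
c = 6
S*c = 12*6 = 72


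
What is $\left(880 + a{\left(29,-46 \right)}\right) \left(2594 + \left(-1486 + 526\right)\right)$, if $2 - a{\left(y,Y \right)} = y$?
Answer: $1393802$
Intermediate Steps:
$a{\left(y,Y \right)} = 2 - y$
$\left(880 + a{\left(29,-46 \right)}\right) \left(2594 + \left(-1486 + 526\right)\right) = \left(880 + \left(2 - 29\right)\right) \left(2594 + \left(-1486 + 526\right)\right) = \left(880 + \left(2 - 29\right)\right) \left(2594 - 960\right) = \left(880 - 27\right) 1634 = 853 \cdot 1634 = 1393802$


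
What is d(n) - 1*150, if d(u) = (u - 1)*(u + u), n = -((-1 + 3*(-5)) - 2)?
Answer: 462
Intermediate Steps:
n = 18 (n = -((-1 - 15) - 2) = -(-16 - 2) = -1*(-18) = 18)
d(u) = 2*u*(-1 + u) (d(u) = (-1 + u)*(2*u) = 2*u*(-1 + u))
d(n) - 1*150 = 2*18*(-1 + 18) - 1*150 = 2*18*17 - 150 = 612 - 150 = 462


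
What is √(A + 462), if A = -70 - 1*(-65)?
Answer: √457 ≈ 21.378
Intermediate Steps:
A = -5 (A = -70 + 65 = -5)
√(A + 462) = √(-5 + 462) = √457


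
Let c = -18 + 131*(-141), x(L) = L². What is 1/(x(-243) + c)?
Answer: 1/40560 ≈ 2.4655e-5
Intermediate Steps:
c = -18489 (c = -18 - 18471 = -18489)
1/(x(-243) + c) = 1/((-243)² - 18489) = 1/(59049 - 18489) = 1/40560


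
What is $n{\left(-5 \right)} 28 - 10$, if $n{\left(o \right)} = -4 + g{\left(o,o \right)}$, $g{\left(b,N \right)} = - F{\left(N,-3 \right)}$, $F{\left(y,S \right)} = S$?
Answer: $-38$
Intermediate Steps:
$g{\left(b,N \right)} = 3$ ($g{\left(b,N \right)} = \left(-1\right) \left(-3\right) = 3$)
$n{\left(o \right)} = -1$ ($n{\left(o \right)} = -4 + 3 = -1$)
$n{\left(-5 \right)} 28 - 10 = \left(-1\right) 28 - 10 = -28 - 10 = -38$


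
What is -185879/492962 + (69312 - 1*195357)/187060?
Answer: -9690592103/9221347172 ≈ -1.0509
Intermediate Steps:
-185879/492962 + (69312 - 1*195357)/187060 = -185879*1/492962 + (69312 - 195357)*(1/187060) = -185879/492962 - 126045*1/187060 = -185879/492962 - 25209/37412 = -9690592103/9221347172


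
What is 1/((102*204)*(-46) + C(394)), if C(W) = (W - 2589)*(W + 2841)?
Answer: -1/8057993 ≈ -1.2410e-7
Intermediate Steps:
C(W) = (-2589 + W)*(2841 + W)
1/((102*204)*(-46) + C(394)) = 1/((102*204)*(-46) + (-7355349 + 394² + 252*394)) = 1/(20808*(-46) + (-7355349 + 155236 + 99288)) = 1/(-957168 - 7100825) = 1/(-8057993) = -1/8057993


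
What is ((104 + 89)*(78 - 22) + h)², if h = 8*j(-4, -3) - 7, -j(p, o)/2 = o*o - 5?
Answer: 115283169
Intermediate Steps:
j(p, o) = 10 - 2*o² (j(p, o) = -2*(o*o - 5) = -2*(o² - 5) = -2*(-5 + o²) = 10 - 2*o²)
h = -71 (h = 8*(10 - 2*(-3)²) - 7 = 8*(10 - 2*9) - 7 = 8*(10 - 18) - 7 = 8*(-8) - 7 = -64 - 7 = -71)
((104 + 89)*(78 - 22) + h)² = ((104 + 89)*(78 - 22) - 71)² = (193*56 - 71)² = (10808 - 71)² = 10737² = 115283169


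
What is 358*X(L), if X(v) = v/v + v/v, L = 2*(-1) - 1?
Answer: 716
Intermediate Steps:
L = -3 (L = -2 - 1 = -3)
X(v) = 2 (X(v) = 1 + 1 = 2)
358*X(L) = 358*2 = 716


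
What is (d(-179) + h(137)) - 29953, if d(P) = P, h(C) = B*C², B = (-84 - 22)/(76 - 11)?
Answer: -3948094/65 ≈ -60740.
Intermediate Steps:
B = -106/65 ≈ -1.6308
h(C) = -106*C²/65
(d(-179) + h(137)) - 29953 = (-179 - 106/65*137²) - 29953 = (-179 - 106/65*18769) - 29953 = (-179 - 1989514/65) - 29953 = -2001149/65 - 29953 = -3948094/65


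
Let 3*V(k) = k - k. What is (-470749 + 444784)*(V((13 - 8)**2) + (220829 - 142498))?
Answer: -2033864415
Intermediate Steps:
V(k) = 0 (V(k) = (k - k)/3 = (1/3)*0 = 0)
(-470749 + 444784)*(V((13 - 8)**2) + (220829 - 142498)) = (-470749 + 444784)*(0 + (220829 - 142498)) = -25965*(0 + 78331) = -25965*78331 = -2033864415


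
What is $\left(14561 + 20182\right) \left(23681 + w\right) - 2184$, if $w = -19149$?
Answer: $157453092$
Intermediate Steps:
$\left(14561 + 20182\right) \left(23681 + w\right) - 2184 = \left(14561 + 20182\right) \left(23681 - 19149\right) - 2184 = 34743 \cdot 4532 - 2184 = 157455276 - 2184 = 157453092$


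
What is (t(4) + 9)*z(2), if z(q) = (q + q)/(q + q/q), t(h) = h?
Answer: 52/3 ≈ 17.333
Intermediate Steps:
z(q) = 2*q/(1 + q) (z(q) = (2*q)/(q + 1) = (2*q)/(1 + q) = 2*q/(1 + q))
(t(4) + 9)*z(2) = (4 + 9)*(2*2/(1 + 2)) = 13*(2*2/3) = 13*(2*2*(1/3)) = 13*(4/3) = 52/3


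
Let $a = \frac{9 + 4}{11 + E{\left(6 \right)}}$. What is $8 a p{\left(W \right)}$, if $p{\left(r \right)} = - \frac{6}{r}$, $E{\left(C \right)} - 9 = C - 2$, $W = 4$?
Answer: $- \frac{13}{2} \approx -6.5$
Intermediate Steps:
$E{\left(C \right)} = 7 + C$ ($E{\left(C \right)} = 9 + \left(C - 2\right) = 9 + \left(-2 + C\right) = 7 + C$)
$a = \frac{13}{24}$ ($a = \frac{9 + 4}{11 + \left(7 + 6\right)} = \frac{13}{11 + 13} = \frac{13}{24} \approx 0.54167$)
$8 a p{\left(W \right)} = 8 \cdot \frac{13}{24} \left(- \frac{6}{4}\right) = \frac{13 \left(\left(-6\right) \frac{1}{4}\right)}{3} = \frac{13}{3} \left(- \frac{3}{2}\right) = - \frac{13}{2}$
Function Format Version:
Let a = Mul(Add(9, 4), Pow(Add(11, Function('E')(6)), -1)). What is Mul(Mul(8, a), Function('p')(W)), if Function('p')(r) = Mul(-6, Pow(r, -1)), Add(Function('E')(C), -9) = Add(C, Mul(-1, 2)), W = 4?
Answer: Rational(-13, 2) ≈ -6.5000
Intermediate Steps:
Function('E')(C) = Add(7, C) (Function('E')(C) = Add(9, Add(C, Mul(-1, 2))) = Add(9, Add(C, -2)) = Add(9, Add(-2, C)) = Add(7, C))
a = Rational(13, 24) (a = Mul(Add(9, 4), Pow(Add(11, Add(7, 6)), -1)) = Mul(13, Pow(Add(11, 13), -1)) = Mul(13, Pow(24, -1)) = Mul(13, Rational(1, 24)) = Rational(13, 24) ≈ 0.54167)
Mul(Mul(8, a), Function('p')(W)) = Mul(Mul(8, Rational(13, 24)), Mul(-6, Pow(4, -1))) = Mul(Rational(13, 3), Mul(-6, Rational(1, 4))) = Mul(Rational(13, 3), Rational(-3, 2)) = Rational(-13, 2)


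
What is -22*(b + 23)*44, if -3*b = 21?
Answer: -15488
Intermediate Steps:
b = -7 (b = -⅓*21 = -7)
-22*(b + 23)*44 = -22*(-7 + 23)*44 = -22*16*44 = -352*44 = -15488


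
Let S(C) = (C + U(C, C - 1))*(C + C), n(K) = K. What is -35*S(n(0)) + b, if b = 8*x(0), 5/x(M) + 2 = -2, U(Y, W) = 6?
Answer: -10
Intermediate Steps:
x(M) = -5/4 (x(M) = 5/(-2 - 2) = 5/(-4) = 5*(-1/4) = -5/4)
S(C) = 2*C*(6 + C) (S(C) = (C + 6)*(C + C) = (6 + C)*(2*C) = 2*C*(6 + C))
b = -10 (b = 8*(-5/4) = -10)
-35*S(n(0)) + b = -70*0*(6 + 0) - 10 = -70*0*6 - 10 = -35*0 - 10 = 0 - 10 = -10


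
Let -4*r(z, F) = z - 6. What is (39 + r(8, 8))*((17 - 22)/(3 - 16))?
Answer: 385/26 ≈ 14.808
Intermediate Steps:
r(z, F) = 3/2 - z/4 (r(z, F) = -(z - 6)/4 = -(-6 + z)/4 = 3/2 - z/4)
(39 + r(8, 8))*((17 - 22)/(3 - 16)) = (39 + (3/2 - ¼*8))*((17 - 22)/(3 - 16)) = (39 + (3/2 - 2))*(-5/(-13)) = (39 - ½)*(-5*(-1/13)) = (77/2)*(5/13) = 385/26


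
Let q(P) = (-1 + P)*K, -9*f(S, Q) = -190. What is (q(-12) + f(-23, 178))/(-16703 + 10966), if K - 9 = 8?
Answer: 1799/51633 ≈ 0.034842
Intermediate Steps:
K = 17 (K = 9 + 8 = 17)
f(S, Q) = 190/9 (f(S, Q) = -1/9*(-190) = 190/9)
q(P) = -17 + 17*P (q(P) = (-1 + P)*17 = -17 + 17*P)
(q(-12) + f(-23, 178))/(-16703 + 10966) = ((-17 + 17*(-12)) + 190/9)/(-16703 + 10966) = ((-17 - 204) + 190/9)/(-5737) = (-221 + 190/9)*(-1/5737) = -1799/9*(-1/5737) = 1799/51633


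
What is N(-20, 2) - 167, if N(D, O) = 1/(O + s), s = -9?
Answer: -1170/7 ≈ -167.14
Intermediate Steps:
N(D, O) = 1/(-9 + O) (N(D, O) = 1/(O - 9) = 1/(-9 + O))
N(-20, 2) - 167 = 1/(-9 + 2) - 167 = 1/(-7) - 167 = -⅐ - 167 = -1170/7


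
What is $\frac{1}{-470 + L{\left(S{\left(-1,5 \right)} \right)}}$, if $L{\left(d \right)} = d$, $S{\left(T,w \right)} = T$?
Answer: $- \frac{1}{471} \approx -0.0021231$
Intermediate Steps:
$\frac{1}{-470 + L{\left(S{\left(-1,5 \right)} \right)}} = \frac{1}{-470 - 1} = \frac{1}{-471} = - \frac{1}{471}$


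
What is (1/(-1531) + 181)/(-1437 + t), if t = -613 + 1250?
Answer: -27711/122480 ≈ -0.22625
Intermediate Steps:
t = 637
(1/(-1531) + 181)/(-1437 + t) = (1/(-1531) + 181)/(-1437 + 637) = (-1/1531 + 181)/(-800) = (277110/1531)*(-1/800) = -27711/122480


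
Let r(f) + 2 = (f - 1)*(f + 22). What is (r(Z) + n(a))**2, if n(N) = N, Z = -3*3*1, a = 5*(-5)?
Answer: 24649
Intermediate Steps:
a = -25
Z = -9 (Z = -9*1 = -9)
r(f) = -2 + (-1 + f)*(22 + f) (r(f) = -2 + (f - 1)*(f + 22) = -2 + (-1 + f)*(22 + f))
(r(Z) + n(a))**2 = ((-24 + (-9)**2 + 21*(-9)) - 25)**2 = ((-24 + 81 - 189) - 25)**2 = (-132 - 25)**2 = (-157)**2 = 24649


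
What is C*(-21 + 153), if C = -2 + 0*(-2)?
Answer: -264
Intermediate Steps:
C = -2 (C = -2 + 0 = -2)
C*(-21 + 153) = -2*(-21 + 153) = -2*132 = -264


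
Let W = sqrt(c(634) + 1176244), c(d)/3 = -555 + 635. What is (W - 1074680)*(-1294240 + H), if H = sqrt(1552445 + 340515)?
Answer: 8*(323560 - sqrt(118310))*(537340 - sqrt(294121)) ≈ 1.3880e+12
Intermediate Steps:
c(d) = 240 (c(d) = 3*(-555 + 635) = 3*80 = 240)
H = 4*sqrt(118310) (H = sqrt(1892960) = 4*sqrt(118310) ≈ 1375.8)
W = 2*sqrt(294121) (W = sqrt(240 + 1176244) = sqrt(1176484) = 2*sqrt(294121) ≈ 1084.7)
(W - 1074680)*(-1294240 + H) = (2*sqrt(294121) - 1074680)*(-1294240 + 4*sqrt(118310)) = (-1074680 + 2*sqrt(294121))*(-1294240 + 4*sqrt(118310)) = (-1294240 + 4*sqrt(118310))*(-1074680 + 2*sqrt(294121))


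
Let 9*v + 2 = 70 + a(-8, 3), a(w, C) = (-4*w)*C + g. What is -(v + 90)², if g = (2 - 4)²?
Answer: -106276/9 ≈ -11808.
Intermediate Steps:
g = 4 (g = (-2)² = 4)
a(w, C) = 4 - 4*C*w (a(w, C) = (-4*w)*C + 4 = -4*C*w + 4 = 4 - 4*C*w)
v = 56/3 (v = -2/9 + (70 + (4 - 4*3*(-8)))/9 = -2/9 + (70 + (4 + 96))/9 = -2/9 + (70 + 100)/9 = -2/9 + (⅑)*170 = -2/9 + 170/9 = 56/3 ≈ 18.667)
-(v + 90)² = -(56/3 + 90)² = -(326/3)² = -1*106276/9 = -106276/9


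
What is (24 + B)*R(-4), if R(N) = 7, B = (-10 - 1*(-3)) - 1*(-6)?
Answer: 161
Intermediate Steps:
B = -1 (B = (-10 + 3) + 6 = -7 + 6 = -1)
(24 + B)*R(-4) = (24 - 1)*7 = 23*7 = 161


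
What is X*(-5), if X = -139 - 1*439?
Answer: 2890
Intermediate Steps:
X = -578 (X = -139 - 439 = -578)
X*(-5) = -578*(-5) = 2890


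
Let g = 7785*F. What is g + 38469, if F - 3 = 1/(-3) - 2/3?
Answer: 54039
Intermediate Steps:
F = 2 (F = 3 + (1/(-3) - 2/3) = 3 + (1*(-⅓) - 2*⅓) = 3 + (-⅓ - ⅔) = 3 - 1 = 2)
g = 15570 (g = 7785*2 = 15570)
g + 38469 = 15570 + 38469 = 54039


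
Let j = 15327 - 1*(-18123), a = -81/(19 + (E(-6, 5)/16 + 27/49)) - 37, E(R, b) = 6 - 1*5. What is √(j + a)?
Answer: √7899598485269/15377 ≈ 182.78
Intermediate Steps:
E(R, b) = 1 (E(R, b) = 6 - 5 = 1)
a = -632453/15377 (a = -81/(19 + (1/16 + 27/49)) - 37 = -81/(19 + 481/784) - 37 = -81/(15377/784) - 37 = (784/15377)*(-81) - 37 = -63504/15377 - 37 = -632453/15377 ≈ -41.130)
j = 33450 (j = 15327 + 18123 = 33450)
√(j + a) = √(33450 - 632453/15377) = √(513728197/15377) = √7899598485269/15377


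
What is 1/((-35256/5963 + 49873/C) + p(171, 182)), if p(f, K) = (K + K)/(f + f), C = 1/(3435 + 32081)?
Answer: 1019673/1806136040760454 ≈ 5.6456e-10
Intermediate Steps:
C = 1/35516 ≈ 2.8156e-5
p(f, K) = K/f (p(f, K) = (2*K)/((2*f)) = (2*K)*(1/(2*f)) = K/f)
1/((-35256/5963 + 49873/C) + p(171, 182)) = 1/((-35256/5963 + 49873/(1/35516)) + 182/171) = 1/((-35256*1/5963 + 49873*35516) + 182*(1/171)) = 1/((-35256/5963 + 1771289468) + 182/171) = 1/(10562199062428/5963 + 182/171) = 1/(1806136040760454/1019673) = 1019673/1806136040760454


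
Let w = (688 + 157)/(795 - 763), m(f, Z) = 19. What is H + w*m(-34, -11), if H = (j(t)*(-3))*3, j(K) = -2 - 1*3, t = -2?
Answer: 17495/32 ≈ 546.72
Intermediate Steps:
w = 845/32 ≈ 26.406
j(K) = -5 (j(K) = -2 - 3 = -5)
H = 45 (H = -5*(-3)*3 = 15*3 = 45)
H + w*m(-34, -11) = 45 + (845/32)*19 = 45 + 16055/32 = 17495/32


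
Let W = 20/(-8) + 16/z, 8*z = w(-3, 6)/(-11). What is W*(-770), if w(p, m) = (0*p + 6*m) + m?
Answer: 83215/3 ≈ 27738.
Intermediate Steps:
w(p, m) = 7*m (w(p, m) = (0 + 6*m) + m = 6*m + m = 7*m)
z = -21/44 (z = ((7*6)/(-11))/8 = (42*(-1/11))/8 = (⅛)*(-42/11) = -21/44 ≈ -0.47727)
W = -1513/42 (W = 20/(-8) + 16/(-21/44) = 20*(-⅛) + 16*(-44/21) = -5/2 - 704/21 = -1513/42 ≈ -36.024)
W*(-770) = -1513/42*(-770) = 83215/3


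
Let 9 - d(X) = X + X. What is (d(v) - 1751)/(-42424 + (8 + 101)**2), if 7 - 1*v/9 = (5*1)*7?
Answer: 1238/30543 ≈ 0.040533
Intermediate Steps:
v = -252 (v = 63 - 9*5*1*7 = 63 - 45*7 = 63 - 9*35 = 63 - 315 = -252)
d(X) = 9 - 2*X (d(X) = 9 - (X + X) = 9 - 2*X)
(d(v) - 1751)/(-42424 + (8 + 101)**2) = ((9 - 2*(-252)) - 1751)/(-42424 + (8 + 101)**2) = ((9 + 504) - 1751)/(-42424 + 109**2) = (513 - 1751)/(-42424 + 11881) = -1238/(-30543) = -1238*(-1/30543) = 1238/30543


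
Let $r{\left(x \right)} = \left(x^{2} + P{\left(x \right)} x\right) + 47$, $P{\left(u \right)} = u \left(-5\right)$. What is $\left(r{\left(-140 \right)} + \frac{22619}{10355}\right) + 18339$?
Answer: $- \frac{621422351}{10355} \approx -60012.0$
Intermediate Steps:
$P{\left(u \right)} = - 5 u$
$r{\left(x \right)} = 47 - 4 x^{2}$ ($r{\left(x \right)} = \left(x^{2} + - 5 x x\right) + 47 = \left(x^{2} - 5 x^{2}\right) + 47 = - 4 x^{2} + 47 = 47 - 4 x^{2}$)
$\left(r{\left(-140 \right)} + \frac{22619}{10355}\right) + 18339 = \left(\left(47 - 4 \left(-140\right)^{2}\right) + \frac{22619}{10355}\right) + 18339 = \left(\left(47 - 78400\right) + 22619 \cdot \frac{1}{10355}\right) + 18339 = \left(\left(47 - 78400\right) + \frac{22619}{10355}\right) + 18339 = \left(-78353 + \frac{22619}{10355}\right) + 18339 = - \frac{811322696}{10355} + 18339 = - \frac{621422351}{10355}$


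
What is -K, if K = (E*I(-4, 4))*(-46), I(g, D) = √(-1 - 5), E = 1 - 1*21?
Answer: -920*I*√6 ≈ -2253.5*I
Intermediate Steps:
E = -20 (E = 1 - 21 = -20)
I(g, D) = I*√6 (I(g, D) = √(-6) = I*√6)
K = 920*I*√6 (K = -20*I*√6*(-46) = 920*I*√6 ≈ 2253.5*I)
-K = -920*I*√6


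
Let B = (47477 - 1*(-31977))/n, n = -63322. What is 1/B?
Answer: -31661/39727 ≈ -0.79696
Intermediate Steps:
B = -39727/31661 (B = (47477 - 1*(-31977))/(-63322) = (47477 + 31977)*(-1/63322) = 79454*(-1/63322) = -39727/31661 ≈ -1.2548)
1/B = 1/(-39727/31661) = -31661/39727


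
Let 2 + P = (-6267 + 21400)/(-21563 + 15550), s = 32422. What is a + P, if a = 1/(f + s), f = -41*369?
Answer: -469654574/103982809 ≈ -4.5167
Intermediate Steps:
f = -15129
P = -27159/6013 (P = -2 + (-6267 + 21400)/(-21563 + 15550) = -2 + 15133/(-6013) = -2 + 15133*(-1/6013) = -2 - 15133/6013 = -27159/6013 ≈ -4.5167)
a = 1/17293 (a = 1/(-15129 + 32422) = 1/17293 ≈ 5.7827e-5)
a + P = 1/17293 - 27159/6013 = -469654574/103982809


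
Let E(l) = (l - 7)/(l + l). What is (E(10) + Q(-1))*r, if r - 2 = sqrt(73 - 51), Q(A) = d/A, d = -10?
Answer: 203/10 + 203*sqrt(22)/20 ≈ 67.908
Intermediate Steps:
E(l) = (-7 + l)/(2*l) (E(l) = (-7 + l)/((2*l)) = (-7 + l)*(1/(2*l)) = (-7 + l)/(2*l))
Q(A) = -10/A
r = 2 + sqrt(22) (r = 2 + sqrt(73 - 51) = 2 + sqrt(22) ≈ 6.6904)
(E(10) + Q(-1))*r = ((1/2)*(-7 + 10)/10 - 10/(-1))*(2 + sqrt(22)) = ((1/2)*(1/10)*3 - 10*(-1))*(2 + sqrt(22)) = (3/20 + 10)*(2 + sqrt(22)) = 203*(2 + sqrt(22))/20 = 203/10 + 203*sqrt(22)/20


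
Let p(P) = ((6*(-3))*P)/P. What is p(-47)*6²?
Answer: -648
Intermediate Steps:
p(P) = -18 (p(P) = (-18*P)/P = -18)
p(-47)*6² = -18*6² = -18*36 = -648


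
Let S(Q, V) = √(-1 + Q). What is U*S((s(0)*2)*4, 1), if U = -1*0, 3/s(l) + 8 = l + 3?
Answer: 0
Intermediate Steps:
s(l) = 3/(-5 + l) (s(l) = 3/(-8 + (l + 3)) = 3/(-8 + (3 + l)) = 3/(-5 + l))
U = 0
U*S((s(0)*2)*4, 1) = 0*√(-1 + ((3/(-5 + 0))*2)*4) = 0*√(-1 + ((3/(-5))*2)*4) = 0*√(-1 + ((3*(-⅕))*2)*4) = 0*√(-1 - ⅗*2*4) = 0*√(-1 - 6/5*4) = 0*√(-1 - 24/5) = 0*√(-29/5) = 0*(I*√145/5) = 0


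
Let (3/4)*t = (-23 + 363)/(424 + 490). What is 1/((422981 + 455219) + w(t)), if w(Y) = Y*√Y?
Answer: 11315553478101/9937319064466726040 - 23307*√233070/24843297661166815100 ≈ 1.1387e-6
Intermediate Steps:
t = 680/1371 (t = 4*((-23 + 363)/(424 + 490))/3 = 4*(340/914)/3 = 4*(340*(1/914))/3 = (4/3)*(170/457) = 680/1371 ≈ 0.49599)
w(Y) = Y^(3/2)
1/((422981 + 455219) + w(t)) = 1/((422981 + 455219) + (680/1371)^(3/2)) = 1/(878200 + 1360*√233070/1879641)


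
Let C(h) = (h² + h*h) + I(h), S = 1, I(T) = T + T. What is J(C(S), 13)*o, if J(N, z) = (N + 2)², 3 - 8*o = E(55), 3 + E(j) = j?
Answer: -441/2 ≈ -220.50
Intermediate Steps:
E(j) = -3 + j
I(T) = 2*T
o = -49/8 (o = 3/8 - (-3 + 55)/8 = 3/8 - ⅛*52 = 3/8 - 13/2 = -49/8 ≈ -6.1250)
C(h) = 2*h + 2*h² (C(h) = (h² + h*h) + 2*h = (h² + h²) + 2*h = 2*h² + 2*h = 2*h + 2*h²)
J(N, z) = (2 + N)²
J(C(S), 13)*o = (2 + 2*1*(1 + 1))²*(-49/8) = (2 + 2*1*2)²*(-49/8) = (2 + 4)²*(-49/8) = 6²*(-49/8) = 36*(-49/8) = -441/2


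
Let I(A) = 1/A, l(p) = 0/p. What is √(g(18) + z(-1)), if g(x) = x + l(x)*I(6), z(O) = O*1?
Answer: √17 ≈ 4.1231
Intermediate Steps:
l(p) = 0
z(O) = O
g(x) = x (g(x) = x + 0/6 = x + 0*(⅙) = x + 0 = x)
√(g(18) + z(-1)) = √(18 - 1) = √17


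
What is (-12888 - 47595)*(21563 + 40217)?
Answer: -3736639740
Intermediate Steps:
(-12888 - 47595)*(21563 + 40217) = -60483*61780 = -3736639740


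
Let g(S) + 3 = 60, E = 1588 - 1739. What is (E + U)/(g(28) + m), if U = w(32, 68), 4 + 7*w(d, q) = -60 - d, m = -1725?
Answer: 1153/11676 ≈ 0.098750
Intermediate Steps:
E = -151
g(S) = 57 (g(S) = -3 + 60 = 57)
w(d, q) = -64/7 - d/7 (w(d, q) = -4/7 + (-60 - d)/7 = -4/7 + (-60/7 - d/7) = -64/7 - d/7)
U = -96/7 (U = -64/7 - 1/7*32 = -64/7 - 32/7 = -96/7 ≈ -13.714)
(E + U)/(g(28) + m) = (-151 - 96/7)/(57 - 1725) = -1153/7/(-1668) = -1153/7*(-1/1668) = 1153/11676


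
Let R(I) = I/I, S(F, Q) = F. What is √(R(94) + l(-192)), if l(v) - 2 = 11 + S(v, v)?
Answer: I*√178 ≈ 13.342*I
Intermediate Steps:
R(I) = 1
l(v) = 13 + v (l(v) = 2 + (11 + v) = 13 + v)
√(R(94) + l(-192)) = √(1 + (13 - 192)) = √(1 - 179) = √(-178) = I*√178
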